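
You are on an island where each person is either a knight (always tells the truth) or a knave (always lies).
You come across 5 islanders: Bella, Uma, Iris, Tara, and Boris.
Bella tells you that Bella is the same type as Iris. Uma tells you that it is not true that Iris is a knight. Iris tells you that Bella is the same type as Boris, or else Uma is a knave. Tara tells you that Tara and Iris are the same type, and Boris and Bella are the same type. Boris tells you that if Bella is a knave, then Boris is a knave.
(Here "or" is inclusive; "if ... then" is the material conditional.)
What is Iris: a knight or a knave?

Iris is a knight.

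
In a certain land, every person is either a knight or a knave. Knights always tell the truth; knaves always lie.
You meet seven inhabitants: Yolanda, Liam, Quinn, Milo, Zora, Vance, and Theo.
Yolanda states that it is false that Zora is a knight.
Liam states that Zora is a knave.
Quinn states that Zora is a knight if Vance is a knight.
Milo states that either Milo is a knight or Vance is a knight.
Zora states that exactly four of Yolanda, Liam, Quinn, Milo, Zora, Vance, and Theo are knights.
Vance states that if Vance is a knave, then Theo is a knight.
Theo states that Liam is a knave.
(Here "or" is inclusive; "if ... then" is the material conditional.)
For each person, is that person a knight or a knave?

Yolanda is a knight; "it is false that Zora is a knight" is true, as required.
As a knight, Liam's statement "Zora is a knave" should be true; it is.
As a knight, Quinn's statement "Zora is a knight if Vance is a knight" should be true; it is.
Milo (knave): "either Milo is a knight or Vance is a knight" — false. ✓
Zora (knave): "exactly four of Yolanda, Liam, Quinn, Milo, Zora, Vance, and Theo are knights" — false. ✓
Vance (knave): "if Vance is a knave, then Theo is a knight" — false. ✓
Theo is a knave, so "Liam is a knave" must be false — and it is.

Yolanda is a knight, Liam is a knight, Quinn is a knight, Milo is a knave, Zora is a knave, Vance is a knave, and Theo is a knave.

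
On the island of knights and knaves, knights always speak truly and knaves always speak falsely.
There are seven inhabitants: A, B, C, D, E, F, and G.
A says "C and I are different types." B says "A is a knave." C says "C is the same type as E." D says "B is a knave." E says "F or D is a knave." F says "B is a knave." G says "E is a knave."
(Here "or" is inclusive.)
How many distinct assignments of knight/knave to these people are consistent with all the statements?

Consistent assignments:
  A=knave, B=knight, C=knave, D=knave, E=knight, F=knave, G=knave

1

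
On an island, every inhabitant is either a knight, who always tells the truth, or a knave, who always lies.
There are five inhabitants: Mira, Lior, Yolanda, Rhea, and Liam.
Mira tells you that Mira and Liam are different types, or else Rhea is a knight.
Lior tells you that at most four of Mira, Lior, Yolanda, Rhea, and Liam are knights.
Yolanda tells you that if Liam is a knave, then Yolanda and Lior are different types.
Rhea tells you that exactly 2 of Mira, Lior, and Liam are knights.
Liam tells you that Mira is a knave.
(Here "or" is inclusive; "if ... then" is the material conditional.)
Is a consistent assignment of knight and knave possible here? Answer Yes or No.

No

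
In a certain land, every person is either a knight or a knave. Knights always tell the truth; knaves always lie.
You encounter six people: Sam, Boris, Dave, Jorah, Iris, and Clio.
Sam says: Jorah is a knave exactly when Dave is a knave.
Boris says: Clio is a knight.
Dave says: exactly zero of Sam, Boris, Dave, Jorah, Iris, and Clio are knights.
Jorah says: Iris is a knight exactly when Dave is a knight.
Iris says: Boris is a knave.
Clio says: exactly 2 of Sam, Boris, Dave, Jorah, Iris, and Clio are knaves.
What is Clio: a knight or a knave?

Clio is a knave.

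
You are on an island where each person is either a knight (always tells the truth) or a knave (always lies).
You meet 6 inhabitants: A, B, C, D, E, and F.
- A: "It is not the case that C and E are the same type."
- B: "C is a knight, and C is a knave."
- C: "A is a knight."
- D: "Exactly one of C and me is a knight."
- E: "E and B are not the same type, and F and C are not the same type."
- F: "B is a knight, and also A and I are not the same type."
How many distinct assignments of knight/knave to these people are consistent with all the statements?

2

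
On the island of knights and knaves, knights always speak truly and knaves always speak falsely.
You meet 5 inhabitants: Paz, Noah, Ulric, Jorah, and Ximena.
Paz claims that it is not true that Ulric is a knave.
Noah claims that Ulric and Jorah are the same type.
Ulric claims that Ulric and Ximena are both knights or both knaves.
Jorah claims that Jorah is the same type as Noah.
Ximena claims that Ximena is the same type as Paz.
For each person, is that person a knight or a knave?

Paz is a knight, Noah is a knight, Ulric is a knight, Jorah is a knight, and Ximena is a knight.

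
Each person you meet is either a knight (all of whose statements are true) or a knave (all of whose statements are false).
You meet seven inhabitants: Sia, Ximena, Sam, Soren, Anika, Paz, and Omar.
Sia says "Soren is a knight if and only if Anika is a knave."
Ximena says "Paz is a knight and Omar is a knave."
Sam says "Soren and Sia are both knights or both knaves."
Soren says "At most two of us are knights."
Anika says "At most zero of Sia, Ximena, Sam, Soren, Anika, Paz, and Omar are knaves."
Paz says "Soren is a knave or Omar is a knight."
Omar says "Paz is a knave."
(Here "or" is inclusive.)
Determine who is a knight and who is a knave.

Sia is a knave, Ximena is a knight, Sam is a knight, Soren is a knave, Anika is a knave, Paz is a knight, and Omar is a knave.

Sia is a knave, so "Soren is a knight if and only if Anika is a knave" must be False — and it is.
Ximena is a knight, and the claim "Paz is a knight and Omar is a knave" is indeed True.
Sam (knight): "Soren and Sia are both knights or both knaves" — True. ✓
As a knave, Soren's statement "at most two of us are knights" should be False; it is.
Anika is a knave, and the claim "at most zero of Sia, Ximena, Sam, Soren, Anika, Paz, and Omar are knaves" is indeed False.
Since Paz is a knight, "Soren is a knave or Omar is a knight" needs to be True, which holds.
Omar is a knave, and the claim "Paz is a knave" is indeed False.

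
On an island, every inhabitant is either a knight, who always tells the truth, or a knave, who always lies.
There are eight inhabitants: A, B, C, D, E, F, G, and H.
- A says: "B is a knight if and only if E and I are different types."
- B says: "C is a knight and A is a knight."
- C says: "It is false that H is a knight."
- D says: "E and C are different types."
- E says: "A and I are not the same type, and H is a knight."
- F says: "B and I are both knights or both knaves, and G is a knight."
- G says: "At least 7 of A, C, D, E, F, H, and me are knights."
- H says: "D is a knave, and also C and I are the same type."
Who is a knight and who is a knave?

A is a knight, and the claim "B is a knight if and only if E and I are different types" is indeed True.
Since B is a knight, "C is a knight and A is a knight" needs to be True, which holds.
Since C is a knight, "it is false that H is a knight" needs to be True, which holds.
D is a knight, and the claim "E and C are different types" is indeed True.
E is a knave, and the claim "A and I are not the same type, and H is a knight" is indeed False.
F is a knave, so "B and I are both knights or both knaves, and G is a knight" must be False — and it is.
G is a knave, so "at least 7 of A, C, D, E, F, H, and me are knights" must be False — and it is.
As a knave, H's statement "D is a knave, and also C and I are the same type" should be False; it is.

A is a knight, B is a knight, C is a knight, D is a knight, E is a knave, F is a knave, G is a knave, and H is a knave.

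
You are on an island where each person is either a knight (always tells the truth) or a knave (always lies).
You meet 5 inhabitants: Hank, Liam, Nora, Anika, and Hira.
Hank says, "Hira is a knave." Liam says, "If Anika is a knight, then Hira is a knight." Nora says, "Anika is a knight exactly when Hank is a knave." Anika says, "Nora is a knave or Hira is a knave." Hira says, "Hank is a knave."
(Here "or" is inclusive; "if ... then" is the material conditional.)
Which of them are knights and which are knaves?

Hank is a knight, Liam is a knave, Nora is a knave, Anika is a knight, and Hira is a knave.

Hank is a knight; "Hira is a knave" is True, as required.
Since Liam is a knave, "if Anika is a knight, then Hira is a knight" needs to be False, which holds.
Nora (knave): "Anika is a knight exactly when Hank is a knave" — False. ✓
Anika is a knight, so "Nora is a knave or Hira is a knave" must be True — and it is.
Since Hira is a knave, "Hank is a knave" needs to be False, which holds.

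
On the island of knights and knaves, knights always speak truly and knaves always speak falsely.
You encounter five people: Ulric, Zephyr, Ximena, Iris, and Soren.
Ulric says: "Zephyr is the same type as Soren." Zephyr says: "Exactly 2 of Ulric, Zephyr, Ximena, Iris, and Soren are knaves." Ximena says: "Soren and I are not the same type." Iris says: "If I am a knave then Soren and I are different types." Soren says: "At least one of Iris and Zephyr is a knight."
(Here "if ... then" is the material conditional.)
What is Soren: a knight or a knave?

Soren is a knave.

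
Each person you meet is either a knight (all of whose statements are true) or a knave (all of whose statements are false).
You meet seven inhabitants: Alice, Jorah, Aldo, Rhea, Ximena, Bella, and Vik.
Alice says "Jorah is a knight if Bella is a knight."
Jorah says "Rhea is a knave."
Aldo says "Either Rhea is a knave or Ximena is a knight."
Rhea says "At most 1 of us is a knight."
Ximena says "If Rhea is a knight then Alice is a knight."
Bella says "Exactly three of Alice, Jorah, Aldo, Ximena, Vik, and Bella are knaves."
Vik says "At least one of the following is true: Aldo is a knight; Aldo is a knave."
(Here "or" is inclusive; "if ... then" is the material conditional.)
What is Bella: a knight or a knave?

Bella is a knave.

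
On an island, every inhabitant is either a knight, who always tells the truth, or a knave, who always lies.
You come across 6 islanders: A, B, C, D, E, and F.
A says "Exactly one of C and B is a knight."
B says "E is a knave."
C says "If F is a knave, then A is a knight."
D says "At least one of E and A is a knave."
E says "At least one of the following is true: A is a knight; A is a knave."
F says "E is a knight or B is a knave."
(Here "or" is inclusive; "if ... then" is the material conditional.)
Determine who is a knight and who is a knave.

A is a knight; "exactly one of C and B is a knight" is True, as required.
B is a knave, and the claim "E is a knave" is indeed false.
C (knight): "if F is a knave, then A is a knight" — True. ✓
Since D is a knave, "at least one of E and A is a knave" needs to be false, which holds.
Since E is a knight, "at least one of the following is true: A is a knight; A is a knave" needs to be True, which holds.
F is a knight, so "E is a knight or B is a knave" must be True — and it is.

A is a knight, B is a knave, C is a knight, D is a knave, E is a knight, and F is a knight.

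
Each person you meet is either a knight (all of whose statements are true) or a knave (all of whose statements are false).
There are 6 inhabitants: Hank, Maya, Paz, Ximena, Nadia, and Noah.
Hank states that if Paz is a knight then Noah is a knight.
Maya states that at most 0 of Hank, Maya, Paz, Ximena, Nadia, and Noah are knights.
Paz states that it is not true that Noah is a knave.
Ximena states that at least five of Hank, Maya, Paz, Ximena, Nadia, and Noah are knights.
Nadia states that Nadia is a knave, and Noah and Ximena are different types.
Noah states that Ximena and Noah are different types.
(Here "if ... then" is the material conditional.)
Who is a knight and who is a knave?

Hank (knight): "if Paz is a knight then Noah is a knight" — True. ✓
Maya is a knave; "at most 0 of Hank, Maya, Paz, Ximena, Nadia, and Noah are knights" is false, as required.
Paz is a knave, and the claim "it is not true that Noah is a knave" is indeed false.
Ximena (knave): "at least five of Hank, Maya, Paz, Ximena, Nadia, and Noah are knights" — false. ✓
Nadia (knave): "Nadia is a knave, and Noah and Ximena are different types" — false. ✓
As a knave, Noah's statement "Ximena and Noah are different types" should be false; it is.

Knights: Hank. Knaves: Maya, Paz, Ximena, Nadia, and Noah.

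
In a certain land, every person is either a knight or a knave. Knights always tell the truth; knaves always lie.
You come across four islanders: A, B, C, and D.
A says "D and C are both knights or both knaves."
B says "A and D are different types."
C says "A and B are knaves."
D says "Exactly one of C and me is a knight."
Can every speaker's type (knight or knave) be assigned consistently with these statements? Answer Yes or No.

Yes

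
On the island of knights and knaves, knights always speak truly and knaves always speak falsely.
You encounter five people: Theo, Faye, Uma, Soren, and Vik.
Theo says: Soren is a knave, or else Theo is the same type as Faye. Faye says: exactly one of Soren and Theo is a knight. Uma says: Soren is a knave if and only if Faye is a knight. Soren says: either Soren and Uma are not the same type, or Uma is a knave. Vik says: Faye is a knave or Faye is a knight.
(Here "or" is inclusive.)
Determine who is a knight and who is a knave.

Theo is a knave, Faye is a knight, Uma is a knave, Soren is a knight, and Vik is a knight.

Theo is a knave; "Soren is a knave, or else Theo is the same type as Faye" is false, as required.
Faye is a knight, and the claim "exactly one of Soren and Theo is a knight" is indeed True.
Uma (knave): "Soren is a knave if and only if Faye is a knight" — false. ✓
As a knight, Soren's statement "either Soren and Uma are not the same type, or Uma is a knave" should be True; it is.
Vik is a knight, so "Faye is a knave or Faye is a knight" must be True — and it is.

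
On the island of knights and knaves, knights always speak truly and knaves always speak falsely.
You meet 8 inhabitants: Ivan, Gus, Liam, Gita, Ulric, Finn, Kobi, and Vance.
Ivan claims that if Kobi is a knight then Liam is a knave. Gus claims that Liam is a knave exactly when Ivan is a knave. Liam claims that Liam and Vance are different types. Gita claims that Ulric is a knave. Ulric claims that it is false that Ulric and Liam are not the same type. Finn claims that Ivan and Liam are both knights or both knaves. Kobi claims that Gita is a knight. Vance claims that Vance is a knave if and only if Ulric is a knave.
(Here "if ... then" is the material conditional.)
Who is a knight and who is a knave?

Ivan is a knight, so "if Kobi is a knight then Liam is a knave" must be True — and it is.
Since Gus is a knight, "Liam is a knave exactly when Ivan is a knave" needs to be True, which holds.
Since Liam is a knight, "Liam and Vance are different types" needs to be True, which holds.
Gita is a knave, and the claim "Ulric is a knave" is indeed False.
As a knight, Ulric's statement "it is false that Ulric and Liam are not the same type" should be True; it is.
Finn is a knight; "Ivan and Liam are both knights or both knaves" is True, as required.
Since Kobi is a knave, "Gita is a knight" needs to be False, which holds.
Vance is a knave, and the claim "Vance is a knave if and only if Ulric is a knave" is indeed False.

Ivan is a knight, Gus is a knight, Liam is a knight, Gita is a knave, Ulric is a knight, Finn is a knight, Kobi is a knave, and Vance is a knave.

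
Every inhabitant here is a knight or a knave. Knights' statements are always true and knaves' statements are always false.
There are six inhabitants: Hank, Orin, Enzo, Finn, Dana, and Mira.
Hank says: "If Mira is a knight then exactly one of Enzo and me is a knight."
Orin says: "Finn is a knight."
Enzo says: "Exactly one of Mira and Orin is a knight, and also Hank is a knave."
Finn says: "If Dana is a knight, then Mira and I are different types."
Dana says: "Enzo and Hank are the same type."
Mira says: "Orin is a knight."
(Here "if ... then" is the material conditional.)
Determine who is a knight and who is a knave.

Hank is a knight, and the claim "if Mira is a knight then exactly one of Enzo and me is a knight" is indeed True.
Orin is a knight, so "Finn is a knight" must be True — and it is.
Enzo (knave): "exactly one of Mira and Orin is a knight, and also Hank is a knave" — false. ✓
Finn is a knight, so "if Dana is a knight, then Mira and I are different types" must be True — and it is.
Since Dana is a knave, "Enzo and Hank are the same type" needs to be false, which holds.
As a knight, Mira's statement "Orin is a knight" should be True; it is.

Knights: Hank, Orin, Finn, and Mira. Knaves: Enzo and Dana.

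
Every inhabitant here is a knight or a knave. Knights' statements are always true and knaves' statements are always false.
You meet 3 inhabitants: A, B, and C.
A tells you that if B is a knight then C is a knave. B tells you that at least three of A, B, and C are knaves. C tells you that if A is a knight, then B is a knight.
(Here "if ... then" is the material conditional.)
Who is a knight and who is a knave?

As a knight, A's statement "if B is a knight then C is a knave" should be true; it is.
As a knave, B's statement "at least three of A, B, and C are knaves" should be False; it is.
Since C is a knave, "if A is a knight, then B is a knight" needs to be False, which holds.

Knights: A. Knaves: B and C.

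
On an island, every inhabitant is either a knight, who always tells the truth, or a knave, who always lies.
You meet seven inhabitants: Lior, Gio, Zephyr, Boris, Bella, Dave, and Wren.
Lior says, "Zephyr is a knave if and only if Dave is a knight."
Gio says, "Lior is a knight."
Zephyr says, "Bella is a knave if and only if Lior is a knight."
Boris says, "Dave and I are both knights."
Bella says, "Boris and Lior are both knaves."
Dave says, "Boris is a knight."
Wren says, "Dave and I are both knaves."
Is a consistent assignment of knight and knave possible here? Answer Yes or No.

No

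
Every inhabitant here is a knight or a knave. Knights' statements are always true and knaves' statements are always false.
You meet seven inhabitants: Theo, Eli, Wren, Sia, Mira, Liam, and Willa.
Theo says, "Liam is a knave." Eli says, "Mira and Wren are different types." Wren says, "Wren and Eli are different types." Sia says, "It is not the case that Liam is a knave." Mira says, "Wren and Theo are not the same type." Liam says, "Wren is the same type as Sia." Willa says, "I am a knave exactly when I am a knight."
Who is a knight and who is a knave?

Knights: Wren, Sia, Mira, and Liam. Knaves: Theo, Eli, and Willa.

Theo (knave): "Liam is a knave" — False. ✓
Eli is a knave, and the claim "Mira and Wren are different types" is indeed False.
Since Wren is a knight, "Wren and Eli are different types" needs to be True, which holds.
Since Sia is a knight, "it is not the case that Liam is a knave" needs to be True, which holds.
Mira is a knight, and the claim "Wren and Theo are not the same type" is indeed True.
Liam is a knight, so "Wren is the same type as Sia" must be True — and it is.
Willa is a knave, so "I am a knave exactly when I am a knight" must be False — and it is.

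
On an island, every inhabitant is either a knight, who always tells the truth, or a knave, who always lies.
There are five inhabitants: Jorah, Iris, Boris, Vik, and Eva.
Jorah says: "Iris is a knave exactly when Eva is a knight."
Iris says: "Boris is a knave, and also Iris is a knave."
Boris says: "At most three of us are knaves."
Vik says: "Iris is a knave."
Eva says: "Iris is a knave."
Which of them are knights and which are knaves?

Suppose Jorah is a knave. Then Jorah's statement "Iris is a knave exactly when Eva is a knight" would have to be false. Checking the 16 ways to assign the others, none is consistent with every speaker.
(For instance, with Iris=knave, Boris=knight, Vik=knight, Eva=knight, Jorah's claim "Iris is a knave exactly when Eva is a knight" comes out true where it would need to be false.)
So Jorah must be a knight, making "Iris is a knave exactly when Eva is a knight" true. Taking Jorah=knight, Iris=knave, Boris=knight, Vik=knight, Eva=knight, each remaining statement checks out:
  Iris (knave): "Boris is a knave, and also Iris is a knave" — false. ✓
  Boris (knight): "at most three of us are knaves" — true. ✓
  Vik (knight): "Iris is a knave" — true. ✓
  Eva (knight): "Iris is a knave" — true. ✓
This is the unique consistent assignment.

Knights: Jorah, Boris, Vik, and Eva. Knaves: Iris.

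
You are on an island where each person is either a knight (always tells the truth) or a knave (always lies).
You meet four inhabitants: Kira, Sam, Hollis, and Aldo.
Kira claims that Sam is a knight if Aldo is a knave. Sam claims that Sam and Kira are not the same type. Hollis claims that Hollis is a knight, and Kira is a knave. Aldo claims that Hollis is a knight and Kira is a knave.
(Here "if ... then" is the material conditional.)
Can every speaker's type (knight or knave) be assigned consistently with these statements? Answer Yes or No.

Yes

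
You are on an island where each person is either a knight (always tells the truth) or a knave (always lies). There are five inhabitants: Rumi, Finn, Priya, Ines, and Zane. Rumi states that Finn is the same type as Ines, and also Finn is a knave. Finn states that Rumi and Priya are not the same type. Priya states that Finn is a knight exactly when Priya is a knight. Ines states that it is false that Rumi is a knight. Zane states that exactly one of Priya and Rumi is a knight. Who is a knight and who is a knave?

Rumi is a knave, Finn is a knight, Priya is a knight, Ines is a knight, and Zane is a knight.

Rumi is a knave; "Finn is the same type as Ines, and also Finn is a knave" is false, as required.
Since Finn is a knight, "Rumi and Priya are not the same type" needs to be True, which holds.
Priya is a knight, and the claim "Finn is a knight exactly when Priya is a knight" is indeed True.
As a knight, Ines's statement "it is false that Rumi is a knight" should be True; it is.
Zane is a knight, and the claim "exactly one of Priya and Rumi is a knight" is indeed True.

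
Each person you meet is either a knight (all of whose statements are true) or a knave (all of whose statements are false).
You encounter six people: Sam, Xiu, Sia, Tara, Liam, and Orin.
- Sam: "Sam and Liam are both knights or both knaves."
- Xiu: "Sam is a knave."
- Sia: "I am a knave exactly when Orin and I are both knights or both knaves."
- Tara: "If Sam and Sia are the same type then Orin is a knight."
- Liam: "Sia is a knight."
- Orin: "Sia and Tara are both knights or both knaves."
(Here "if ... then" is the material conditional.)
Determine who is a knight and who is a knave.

As a knight, Sam's statement "Sam and Liam are both knights or both knaves" should be true; it is.
Since Xiu is a knave, "Sam is a knave" needs to be False, which holds.
Sia is a knight, so "I am a knave exactly when Orin and I are both knights or both knaves" must be true — and it is.
Tara is a knave; "if Sam and Sia are the same type then Orin is a knight" is False, as required.
Liam is a knight; "Sia is a knight" is true, as required.
Since Orin is a knave, "Sia and Tara are both knights or both knaves" needs to be False, which holds.

Sam is a knight, Xiu is a knave, Sia is a knight, Tara is a knave, Liam is a knight, and Orin is a knave.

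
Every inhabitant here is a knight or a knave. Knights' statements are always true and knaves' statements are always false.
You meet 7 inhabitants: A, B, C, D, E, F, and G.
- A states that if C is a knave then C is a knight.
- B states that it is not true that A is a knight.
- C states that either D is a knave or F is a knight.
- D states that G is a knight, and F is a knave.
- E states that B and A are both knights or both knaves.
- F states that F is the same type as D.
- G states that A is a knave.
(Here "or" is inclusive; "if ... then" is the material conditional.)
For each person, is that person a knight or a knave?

A is a knave; "if C is a knave then C is a knight" is False, as required.
B is a knight, and the claim "it is not true that A is a knight" is indeed True.
C is a knave; "either D is a knave or F is a knight" is False, as required.
D (knight): "G is a knight, and F is a knave" — True. ✓
E (knave): "B and A are both knights or both knaves" — False. ✓
F is a knave, so "F is the same type as D" must be False — and it is.
Since G is a knight, "A is a knave" needs to be True, which holds.

A is a knave, B is a knight, C is a knave, D is a knight, E is a knave, F is a knave, and G is a knight.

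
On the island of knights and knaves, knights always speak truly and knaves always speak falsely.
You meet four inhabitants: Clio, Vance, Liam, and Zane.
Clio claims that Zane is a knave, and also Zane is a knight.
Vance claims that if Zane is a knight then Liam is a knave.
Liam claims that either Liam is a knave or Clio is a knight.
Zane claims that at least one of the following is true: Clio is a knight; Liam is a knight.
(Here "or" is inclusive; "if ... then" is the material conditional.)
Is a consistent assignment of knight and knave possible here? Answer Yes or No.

No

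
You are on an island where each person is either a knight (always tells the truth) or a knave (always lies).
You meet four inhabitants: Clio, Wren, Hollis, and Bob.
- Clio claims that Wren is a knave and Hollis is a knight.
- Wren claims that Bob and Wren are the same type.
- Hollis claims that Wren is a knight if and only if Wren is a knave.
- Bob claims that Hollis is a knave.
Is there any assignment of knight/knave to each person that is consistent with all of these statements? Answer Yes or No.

Yes

One consistent assignment: Clio=knave, Wren=knight, Hollis=knave, Bob=knight.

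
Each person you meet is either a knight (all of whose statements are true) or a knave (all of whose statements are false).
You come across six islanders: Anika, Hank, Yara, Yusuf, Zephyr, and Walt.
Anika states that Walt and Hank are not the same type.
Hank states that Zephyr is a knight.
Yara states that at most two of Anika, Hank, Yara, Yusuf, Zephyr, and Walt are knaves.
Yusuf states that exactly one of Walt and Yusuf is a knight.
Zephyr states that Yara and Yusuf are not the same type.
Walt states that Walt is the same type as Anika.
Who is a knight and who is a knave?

As a knight, Anika's statement "Walt and Hank are not the same type" should be true; it is.
Since Hank is a knight, "Zephyr is a knight" needs to be true, which holds.
Since Yara is a knight, "at most two of Anika, Hank, Yara, Yusuf, Zephyr, and Walt are knaves" needs to be true, which holds.
Yusuf (knave): "exactly one of Walt and Yusuf is a knight" — false. ✓
Zephyr (knight): "Yara and Yusuf are not the same type" — true. ✓
Walt (knave): "Walt is the same type as Anika" — false. ✓

Anika is a knight, Hank is a knight, Yara is a knight, Yusuf is a knave, Zephyr is a knight, and Walt is a knave.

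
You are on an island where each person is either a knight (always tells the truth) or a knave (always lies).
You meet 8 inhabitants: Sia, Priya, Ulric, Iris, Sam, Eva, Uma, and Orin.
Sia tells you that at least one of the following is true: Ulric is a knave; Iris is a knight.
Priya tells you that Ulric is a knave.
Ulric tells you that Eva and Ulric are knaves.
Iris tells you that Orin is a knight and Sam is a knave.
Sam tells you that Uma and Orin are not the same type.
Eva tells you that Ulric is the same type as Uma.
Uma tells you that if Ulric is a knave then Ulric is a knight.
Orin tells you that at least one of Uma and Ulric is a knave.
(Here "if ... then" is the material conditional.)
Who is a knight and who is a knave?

Knights: Sia, Priya, Sam, Eva, and Orin. Knaves: Ulric, Iris, and Uma.

Sia is a knight, and the claim "at least one of the following is true: Ulric is a knave; Iris is a knight" is indeed True.
Priya is a knight; "Ulric is a knave" is True, as required.
Ulric (knave): "Eva and Ulric are knaves" — false. ✓
Iris is a knave, so "Orin is a knight and Sam is a knave" must be false — and it is.
Sam is a knight, and the claim "Uma and Orin are not the same type" is indeed True.
Since Eva is a knight, "Ulric is the same type as Uma" needs to be True, which holds.
Uma (knave): "if Ulric is a knave then Ulric is a knight" — false. ✓
Orin (knight): "at least one of Uma and Ulric is a knave" — True. ✓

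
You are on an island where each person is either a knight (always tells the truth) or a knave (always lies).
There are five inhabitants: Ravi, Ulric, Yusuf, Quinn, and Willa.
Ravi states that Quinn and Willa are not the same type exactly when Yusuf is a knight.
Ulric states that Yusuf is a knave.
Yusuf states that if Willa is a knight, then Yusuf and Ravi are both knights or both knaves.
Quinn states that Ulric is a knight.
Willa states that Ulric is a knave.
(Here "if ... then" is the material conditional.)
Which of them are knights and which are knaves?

Ravi is a knight, Ulric is a knave, Yusuf is a knight, Quinn is a knave, and Willa is a knight.

As a knight, Ravi's statement "Quinn and Willa are not the same type exactly when Yusuf is a knight" should be True; it is.
As a knave, Ulric's statement "Yusuf is a knave" should be false; it is.
Yusuf (knight): "if Willa is a knight, then Yusuf and Ravi are both knights or both knaves" — True. ✓
As a knave, Quinn's statement "Ulric is a knight" should be false; it is.
As a knight, Willa's statement "Ulric is a knave" should be True; it is.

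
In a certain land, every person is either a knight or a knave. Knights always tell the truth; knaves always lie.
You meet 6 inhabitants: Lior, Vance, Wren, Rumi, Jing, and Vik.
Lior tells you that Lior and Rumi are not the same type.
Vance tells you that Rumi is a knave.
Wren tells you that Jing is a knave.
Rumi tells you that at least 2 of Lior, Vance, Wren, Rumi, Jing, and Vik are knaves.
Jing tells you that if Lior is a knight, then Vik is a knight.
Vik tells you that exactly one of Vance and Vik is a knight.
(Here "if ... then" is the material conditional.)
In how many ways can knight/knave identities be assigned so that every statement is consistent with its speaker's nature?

0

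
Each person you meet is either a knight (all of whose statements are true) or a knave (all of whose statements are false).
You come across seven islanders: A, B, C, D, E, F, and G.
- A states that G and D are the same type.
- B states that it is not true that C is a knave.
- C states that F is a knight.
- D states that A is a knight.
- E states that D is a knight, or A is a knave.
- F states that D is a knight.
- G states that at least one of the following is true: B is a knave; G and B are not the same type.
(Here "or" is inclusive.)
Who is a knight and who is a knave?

A is a knave, B is a knave, C is a knave, D is a knave, E is a knight, F is a knave, and G is a knight.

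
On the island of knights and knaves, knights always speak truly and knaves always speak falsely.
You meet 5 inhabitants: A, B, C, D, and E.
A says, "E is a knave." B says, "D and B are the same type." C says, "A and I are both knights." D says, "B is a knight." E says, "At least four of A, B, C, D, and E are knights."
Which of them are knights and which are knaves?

Knights: A, B, and D. Knaves: C and E.

Suppose A is a knave. Then A's statement "E is a knave" would have to be false. Checking the 16 ways to assign the others, none is consistent with every speaker.
(For instance, with B=knight, C=knave, D=knight, E=knave, A's claim "E is a knave" comes out true where it would need to be false.)
So A must be a knight, making "E is a knave" true. Taking A=knight, B=knight, C=knave, D=knight, E=knave, each remaining statement checks out:
  B (knight): "D and B are the same type" — true. ✓
  C (knave): "A and I are both knights" — false. ✓
  D (knight): "B is a knight" — true. ✓
  E (knave): "at least four of A, B, C, D, and E are knights" — false. ✓
This is the unique consistent assignment.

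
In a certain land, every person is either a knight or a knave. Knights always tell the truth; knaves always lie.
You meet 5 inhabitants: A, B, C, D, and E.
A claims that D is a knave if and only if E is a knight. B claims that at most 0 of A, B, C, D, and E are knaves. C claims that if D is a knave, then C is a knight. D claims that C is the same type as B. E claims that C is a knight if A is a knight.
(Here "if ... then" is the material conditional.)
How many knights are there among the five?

3

The unique consistent assignment is A=knight, B=knave, C=knight, D=knave, E=knight.
That has 3 knights.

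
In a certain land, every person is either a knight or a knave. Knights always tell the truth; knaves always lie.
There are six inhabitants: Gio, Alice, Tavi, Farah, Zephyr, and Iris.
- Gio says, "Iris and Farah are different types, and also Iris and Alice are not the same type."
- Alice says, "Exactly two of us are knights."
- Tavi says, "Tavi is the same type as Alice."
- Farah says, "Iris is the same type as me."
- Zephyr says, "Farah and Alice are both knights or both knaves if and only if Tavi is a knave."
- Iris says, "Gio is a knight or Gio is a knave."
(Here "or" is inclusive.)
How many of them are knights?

2

The unique consistent assignment is Gio=knave, Alice=knight, Tavi=knave, Farah=knave, Zephyr=knave, Iris=knight.
That has 2 knights.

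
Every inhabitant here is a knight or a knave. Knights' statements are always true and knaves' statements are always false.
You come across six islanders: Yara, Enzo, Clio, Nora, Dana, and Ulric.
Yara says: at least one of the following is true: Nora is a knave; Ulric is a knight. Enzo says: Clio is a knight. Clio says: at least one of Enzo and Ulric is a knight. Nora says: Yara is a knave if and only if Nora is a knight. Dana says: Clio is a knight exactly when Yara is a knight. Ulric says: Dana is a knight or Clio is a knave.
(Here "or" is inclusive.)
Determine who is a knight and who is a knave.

Knights: Enzo, Clio, and Nora. Knaves: Yara, Dana, and Ulric.

Yara is a knave, and the claim "at least one of the following is true: Nora is a knave; Ulric is a knight" is indeed false.
Enzo (knight): "Clio is a knight" — true. ✓
Clio is a knight, and the claim "at least one of Enzo and Ulric is a knight" is indeed true.
Nora (knight): "Yara is a knave if and only if Nora is a knight" — true. ✓
As a knave, Dana's statement "Clio is a knight exactly when Yara is a knight" should be false; it is.
Ulric (knave): "Dana is a knight or Clio is a knave" — false. ✓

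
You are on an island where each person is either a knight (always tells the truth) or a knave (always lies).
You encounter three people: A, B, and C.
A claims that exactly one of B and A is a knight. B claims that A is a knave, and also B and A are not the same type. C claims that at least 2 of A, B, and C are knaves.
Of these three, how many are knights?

The unique consistent assignment is A=knave, B=knave, C=knight.
That has 1 knight.

1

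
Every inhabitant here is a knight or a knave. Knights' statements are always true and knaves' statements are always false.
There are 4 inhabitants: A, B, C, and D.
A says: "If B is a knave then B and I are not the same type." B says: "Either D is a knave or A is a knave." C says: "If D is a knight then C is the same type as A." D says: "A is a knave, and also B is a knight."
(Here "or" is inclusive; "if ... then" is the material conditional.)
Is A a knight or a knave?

A is a knight.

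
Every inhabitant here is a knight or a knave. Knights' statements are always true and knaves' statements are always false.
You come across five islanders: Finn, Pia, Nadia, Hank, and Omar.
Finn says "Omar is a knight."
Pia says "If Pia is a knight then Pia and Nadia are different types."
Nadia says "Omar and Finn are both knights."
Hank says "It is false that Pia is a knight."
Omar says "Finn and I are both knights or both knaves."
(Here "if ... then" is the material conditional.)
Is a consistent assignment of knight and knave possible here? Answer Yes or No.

No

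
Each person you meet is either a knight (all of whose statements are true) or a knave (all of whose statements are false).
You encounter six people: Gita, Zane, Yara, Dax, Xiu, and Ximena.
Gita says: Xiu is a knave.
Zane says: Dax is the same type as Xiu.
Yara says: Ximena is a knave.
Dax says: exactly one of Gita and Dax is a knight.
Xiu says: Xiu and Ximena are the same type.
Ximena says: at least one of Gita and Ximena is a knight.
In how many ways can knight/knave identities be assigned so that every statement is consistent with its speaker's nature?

2

Consistent assignments:
  Gita=knave, Zane=knight, Yara=knave, Dax=knight, Xiu=knight, Ximena=knight
  Gita=knave, Zane=knave, Yara=knave, Dax=knave, Xiu=knight, Ximena=knight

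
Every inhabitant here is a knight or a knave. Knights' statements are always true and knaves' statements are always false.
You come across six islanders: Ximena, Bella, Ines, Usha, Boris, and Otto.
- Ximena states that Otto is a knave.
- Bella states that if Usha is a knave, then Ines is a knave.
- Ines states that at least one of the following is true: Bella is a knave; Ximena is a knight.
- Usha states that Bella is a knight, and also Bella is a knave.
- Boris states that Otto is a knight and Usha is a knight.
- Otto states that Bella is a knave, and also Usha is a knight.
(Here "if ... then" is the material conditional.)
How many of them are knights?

2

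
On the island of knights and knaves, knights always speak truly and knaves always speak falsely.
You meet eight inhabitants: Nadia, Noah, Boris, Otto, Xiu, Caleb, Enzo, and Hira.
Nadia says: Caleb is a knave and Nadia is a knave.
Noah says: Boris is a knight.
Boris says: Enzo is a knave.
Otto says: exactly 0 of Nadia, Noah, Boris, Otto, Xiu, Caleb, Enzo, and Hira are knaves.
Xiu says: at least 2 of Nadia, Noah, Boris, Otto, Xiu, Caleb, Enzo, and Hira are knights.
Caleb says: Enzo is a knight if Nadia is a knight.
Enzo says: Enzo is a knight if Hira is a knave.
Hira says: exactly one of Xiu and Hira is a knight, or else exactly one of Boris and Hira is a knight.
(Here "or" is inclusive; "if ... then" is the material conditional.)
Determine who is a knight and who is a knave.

Nadia is a knave, and the claim "Caleb is a knave and Nadia is a knave" is indeed False.
As a knave, Noah's statement "Boris is a knight" should be False; it is.
Boris is a knave, so "Enzo is a knave" must be False — and it is.
Otto is a knave, so "exactly 0 of Nadia, Noah, Boris, Otto, Xiu, Caleb, Enzo, and Hira are knaves" must be False — and it is.
Xiu (knight): "at least 2 of Nadia, Noah, Boris, Otto, Xiu, Caleb, Enzo, and Hira are knights" — True. ✓
Caleb is a knight, and the claim "Enzo is a knight if Nadia is a knight" is indeed True.
Since Enzo is a knight, "Enzo is a knight if Hira is a knave" needs to be True, which holds.
As a knight, Hira's statement "exactly one of Xiu and Hira is a knight, or else exactly one of Boris and Hira is a knight" should be True; it is.

Nadia is a knave, Noah is a knave, Boris is a knave, Otto is a knave, Xiu is a knight, Caleb is a knight, Enzo is a knight, and Hira is a knight.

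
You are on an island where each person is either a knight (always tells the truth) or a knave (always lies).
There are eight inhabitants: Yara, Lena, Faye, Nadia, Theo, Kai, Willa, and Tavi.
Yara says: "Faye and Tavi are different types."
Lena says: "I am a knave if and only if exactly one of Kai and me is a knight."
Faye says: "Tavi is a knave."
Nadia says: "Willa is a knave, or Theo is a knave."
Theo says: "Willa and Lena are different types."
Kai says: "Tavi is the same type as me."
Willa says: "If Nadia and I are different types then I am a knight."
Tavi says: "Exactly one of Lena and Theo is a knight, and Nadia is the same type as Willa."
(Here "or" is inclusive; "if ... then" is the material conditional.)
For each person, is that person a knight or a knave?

Yara is a knight, and the claim "Faye and Tavi are different types" is indeed True.
Lena is a knight; "I am a knave if and only if exactly one of Kai and me is a knight" is True, as required.
Since Faye is a knave, "Tavi is a knave" needs to be False, which holds.
Nadia is a knight, so "Willa is a knave, or Theo is a knave" must be True — and it is.
As a knave, Theo's statement "Willa and Lena are different types" should be False; it is.
Kai is a knight; "Tavi is the same type as me" is True, as required.
As a knight, Willa's statement "if Nadia and I are different types then I am a knight" should be True; it is.
As a knight, Tavi's statement "exactly one of Lena and Theo is a knight, and Nadia is the same type as Willa" should be True; it is.

Yara is a knight, Lena is a knight, Faye is a knave, Nadia is a knight, Theo is a knave, Kai is a knight, Willa is a knight, and Tavi is a knight.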